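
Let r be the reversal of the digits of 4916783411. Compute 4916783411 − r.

3772907217

Reverse of 4916783411 is 1143876194.
4916783411 − 1143876194 = 3772907217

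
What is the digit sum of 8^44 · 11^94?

8^44 · 11^94 = 423517960453147394557760928498345082180972181170640245341970817805828034391603526439958082394065879804791581650476133187109680899357147136
Sum of its 138 digits: 628.

628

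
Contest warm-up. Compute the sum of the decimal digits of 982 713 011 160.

39

9+8+2+7+1+3+0+1+1+1+6+0 = 39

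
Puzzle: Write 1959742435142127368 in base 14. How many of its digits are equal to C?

3

1959742435142127368 in base 14 is C8510D9D5C4D186C.
The digit C appears 3 times.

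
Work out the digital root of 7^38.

The digital root of n equals n mod 9 (or 9 when 9 | n), so we need 7^38 mod 9.
7^38 ≡ 4 (mod 9), so the digital root is 4.

4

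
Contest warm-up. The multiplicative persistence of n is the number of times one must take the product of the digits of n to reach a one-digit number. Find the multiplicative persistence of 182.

2

182 → 16 → 6 (2 steps)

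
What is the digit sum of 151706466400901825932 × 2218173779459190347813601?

151706466400901825932 × 2218173779459190347813601 = 336511305944887077307787120360888804884101132
Sum of its 45 digits: 189.

189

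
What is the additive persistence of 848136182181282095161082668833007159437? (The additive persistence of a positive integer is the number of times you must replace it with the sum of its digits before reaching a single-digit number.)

3

848136182181282095161082668833007159437 → 165 → 12 → 3 (3 steps)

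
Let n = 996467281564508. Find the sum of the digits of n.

80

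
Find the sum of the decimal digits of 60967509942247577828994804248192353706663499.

228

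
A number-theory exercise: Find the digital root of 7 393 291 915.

4

7+3+9+3+2+9+1+9+1+5 = 49
4+9 = 13
1+3 = 4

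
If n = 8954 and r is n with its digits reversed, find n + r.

Reverse of 8954 is 4598.
8954 + 4598 = 13552

13552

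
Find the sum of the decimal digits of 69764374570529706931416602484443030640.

159

6+9+7+6+4+3+7+4+5+7+0+5+2+9+7+0+6+9+3+1+4+1+6+6+0+2+4+8+4+4+4+3+0+3+0+6+4+0 = 159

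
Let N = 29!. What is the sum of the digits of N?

126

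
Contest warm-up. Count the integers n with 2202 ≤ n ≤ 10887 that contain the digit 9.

3019

The integers in [2202, 10887] that contain the digit 9: 2209, 2219, 2229, 2239, 2249, 2259, …, 10869, 10879.
3019 qualify.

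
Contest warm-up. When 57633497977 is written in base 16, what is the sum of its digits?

57633497977 in base 16 is D6B396379.
Digit sum: 13+6+11+3+9+6+3+7+9 = 67.

67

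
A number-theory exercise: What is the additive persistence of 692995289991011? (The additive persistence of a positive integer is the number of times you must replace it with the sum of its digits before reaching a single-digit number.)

692995289991011 → 80 → 8 (2 steps)

2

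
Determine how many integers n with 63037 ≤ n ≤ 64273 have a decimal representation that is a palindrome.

12

The integers in [63037, 64273] that have a decimal representation that is a palindrome: 63136, 63236, 63336, 63436, 63536, 63636, …, 64146, 64246.
12 qualify.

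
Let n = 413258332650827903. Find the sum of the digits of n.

71

4+1+3+2+5+8+3+3+2+6+5+0+8+2+7+9+0+3 = 71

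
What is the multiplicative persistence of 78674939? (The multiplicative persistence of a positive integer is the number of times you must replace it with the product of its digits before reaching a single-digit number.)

78674939 → 2286144 → 3072 → 0 (3 steps)

3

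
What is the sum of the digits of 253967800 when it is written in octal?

253967800 in base 8 is 1710636670.
Digit sum: 1+7+1+0+6+3+6+6+7+0 = 37.

37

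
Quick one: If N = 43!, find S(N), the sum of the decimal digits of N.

180

43! = 60415263063373835637355132068513997507264512000000000
Sum of its 53 digits: 180.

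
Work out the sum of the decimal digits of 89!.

89! = 16507955160908461081216919262453619309839666236496541854913520707833171034378509739399912570787600662729080382999756800000000000000000000
Sum of its 137 digits: 549.

549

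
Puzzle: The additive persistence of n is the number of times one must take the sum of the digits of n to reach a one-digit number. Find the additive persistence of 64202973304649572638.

64202973304649572638 → 90 → 9 (2 steps)

2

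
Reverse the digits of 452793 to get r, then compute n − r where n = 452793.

Reverse of 452793 is 397254.
452793 − 397254 = 55539

55539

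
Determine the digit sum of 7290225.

27

7+2+9+0+2+2+5 = 27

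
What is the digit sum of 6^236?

6^236 = 4402456673108048457718400041192971414002163678816934465245335059489650410757763710967530275228766052020947053345093059863294619865615015013433890842038360457912971258271633936069165056
Sum of its 184 digits: 774.

774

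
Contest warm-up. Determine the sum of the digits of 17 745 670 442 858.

68

1+7+7+4+5+6+7+0+4+4+2+8+5+8 = 68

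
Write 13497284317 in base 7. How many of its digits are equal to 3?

13497284317 in base 7 is 655322011066.
The digit 3 appears 1 time.

1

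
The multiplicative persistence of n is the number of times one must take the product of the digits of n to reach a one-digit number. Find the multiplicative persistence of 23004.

1

23004 → 0 (1 step)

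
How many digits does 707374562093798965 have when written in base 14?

707374562093798965 in base 14 is 479311D6A88A2029, which has 16 digits.

16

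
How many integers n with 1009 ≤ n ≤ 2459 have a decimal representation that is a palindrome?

14

The integers in [1009, 2459] that have a decimal representation that is a palindrome: 1111, 1221, 1331, 1441, 1551, 1661, …, 2332, 2442.
14 qualify.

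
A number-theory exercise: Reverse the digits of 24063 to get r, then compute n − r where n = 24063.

Reverse of 24063 is 36042.
24063 − 36042 = -11979

-11979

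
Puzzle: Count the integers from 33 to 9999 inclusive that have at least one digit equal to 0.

2616

The integers in [33, 9999] that have at least one digit equal to 0: 40, 50, 60, 70, 80, 90, …, 9980, 9990.
2616 qualify.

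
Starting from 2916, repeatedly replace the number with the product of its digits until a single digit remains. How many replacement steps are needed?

2916 → 108 → 0 (2 steps)

2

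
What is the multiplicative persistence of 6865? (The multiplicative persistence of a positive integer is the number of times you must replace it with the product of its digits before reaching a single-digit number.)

2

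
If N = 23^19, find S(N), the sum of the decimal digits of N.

122

23^19 = 74615470927590710561908487
Sum of its 26 digits: 122.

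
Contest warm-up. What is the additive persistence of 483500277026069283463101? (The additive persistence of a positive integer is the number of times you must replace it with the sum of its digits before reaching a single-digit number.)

3

483500277026069283463101 → 87 → 15 → 6 (3 steps)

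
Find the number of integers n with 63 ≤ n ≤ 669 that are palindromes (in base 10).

61

The integers in [63, 669] that are palindromes (in base 10): 66, 77, 88, 99, 101, 111, …, 656, 666.
61 qualify.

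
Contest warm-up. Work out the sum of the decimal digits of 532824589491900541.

79

5+3+2+8+2+4+5+8+9+4+9+1+9+0+0+5+4+1 = 79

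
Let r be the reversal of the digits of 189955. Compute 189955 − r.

Reverse of 189955 is 559981.
189955 − 559981 = -370026

-370026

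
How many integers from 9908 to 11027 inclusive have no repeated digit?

The integers in [9908, 11027] that have no repeated digit: 10234, 10235, 10236, 10237, 10238, 10239, …, 10986, 10987.
336 qualify.

336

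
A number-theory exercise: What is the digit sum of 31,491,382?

3+1+4+9+1+3+8+2 = 31

31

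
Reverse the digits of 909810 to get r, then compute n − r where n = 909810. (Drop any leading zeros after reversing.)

890901

Reverse of 909810 is 18909.
909810 − 18909 = 890901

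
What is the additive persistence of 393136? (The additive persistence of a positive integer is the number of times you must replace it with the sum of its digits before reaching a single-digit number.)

2

393136 → 25 → 7 (2 steps)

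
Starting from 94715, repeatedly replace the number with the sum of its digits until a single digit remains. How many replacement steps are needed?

2

94715 → 26 → 8 (2 steps)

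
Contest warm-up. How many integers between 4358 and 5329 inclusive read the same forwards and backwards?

The integers in [4358, 5329] that read the same forwards and backwards: 4444, 4554, 4664, 4774, 4884, 4994, 5005, 5115, 5225.
9 qualify.

9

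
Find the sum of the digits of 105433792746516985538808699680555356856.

1+0+5+4+3+3+7+9+2+7+4+6+5+1+6+9+8+5+5+3+8+8+0+8+6+9+9+6+8+0+5+5+5+3+5+6+8+5+6 = 203

203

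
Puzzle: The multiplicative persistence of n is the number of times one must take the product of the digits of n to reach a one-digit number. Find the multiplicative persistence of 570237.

1

570237 → 0 (1 step)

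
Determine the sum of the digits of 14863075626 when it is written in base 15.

84

14863075626 in base 15 is 5BECB93D6.
Digit sum: 5+11+14+12+11+9+3+13+6 = 84.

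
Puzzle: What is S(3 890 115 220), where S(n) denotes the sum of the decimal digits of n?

3+8+9+0+1+1+5+2+2+0 = 31

31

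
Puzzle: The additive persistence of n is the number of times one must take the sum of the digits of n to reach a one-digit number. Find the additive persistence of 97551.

2

97551 → 27 → 9 (2 steps)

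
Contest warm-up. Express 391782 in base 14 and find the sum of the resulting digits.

391782 in base 14 is A2AC6.
Digit sum: 10+2+10+12+6 = 40.

40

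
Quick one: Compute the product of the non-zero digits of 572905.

3150

5×7×2×9×5 = 3150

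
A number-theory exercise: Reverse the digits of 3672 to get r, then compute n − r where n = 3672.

Reverse of 3672 is 2763.
3672 − 2763 = 909

909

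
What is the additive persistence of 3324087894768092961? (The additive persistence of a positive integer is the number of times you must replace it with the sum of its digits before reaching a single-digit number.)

3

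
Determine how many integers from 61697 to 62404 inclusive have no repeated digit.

The integers in [61697, 62404] that have no repeated digit: 61702, 61703, 61704, 61705, 61708, 61709, …, 62401, 62403.
254 qualify.

254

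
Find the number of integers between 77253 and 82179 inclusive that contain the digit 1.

2049

The integers in [77253, 82179] that contain the digit 1: 77261, 77271, 77281, 77291, 77301, 77310, …, 82178, 82179.
2049 qualify.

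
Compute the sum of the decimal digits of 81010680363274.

8+1+0+1+0+6+8+0+3+6+3+2+7+4 = 49

49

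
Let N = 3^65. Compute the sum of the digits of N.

3^65 = 10301051460877537453973547267843
Sum of its 32 digits: 135.

135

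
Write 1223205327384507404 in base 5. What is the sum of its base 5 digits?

1223205327384507404 in base 5 is 40230110432040440413214104.
Digit sum: 4+0+2+3+0+1+1+0+4+3+2+0+4+0+4+4+0+4+1+3+2+1+4+1+0+4 = 52.

52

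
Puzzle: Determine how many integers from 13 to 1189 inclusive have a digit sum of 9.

71

The integers in [13, 1189] that have a digit sum of 9: 18, 27, 36, 45, 54, 63, …, 1161, 1170.
71 qualify.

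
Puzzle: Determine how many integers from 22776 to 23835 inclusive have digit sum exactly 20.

The integers in [22776, 23835] that have digit sum exactly 20: 22781, 22790, 22808, 22817, 22826, 22835, …, 23825, 23834.
81 qualify.

81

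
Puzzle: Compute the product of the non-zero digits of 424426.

4×2×4×4×2×6 = 1536

1536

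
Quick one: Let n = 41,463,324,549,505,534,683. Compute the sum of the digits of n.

84

4+1+4+6+3+3+2+4+5+4+9+5+0+5+5+3+4+6+8+3 = 84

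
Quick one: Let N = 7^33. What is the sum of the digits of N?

127

7^33 = 7730993719707444524137094407
Sum of its 28 digits: 127.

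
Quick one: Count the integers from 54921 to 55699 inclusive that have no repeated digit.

The integers in [54921, 55699] that have no repeated digit: 54921, 54923, 54926, 54927, 54928, 54930, …, 54986, 54987.
29 qualify.

29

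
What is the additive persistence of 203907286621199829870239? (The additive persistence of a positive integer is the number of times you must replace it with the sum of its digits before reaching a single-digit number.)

2

203907286621199829870239 → 113 → 5 (2 steps)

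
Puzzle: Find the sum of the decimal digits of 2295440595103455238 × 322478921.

98

2295440595103455238 × 322478921 = 740231206328560128522038198
Sum of its 27 digits: 98.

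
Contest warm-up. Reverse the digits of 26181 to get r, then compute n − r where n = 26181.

8019

Reverse of 26181 is 18162.
26181 − 18162 = 8019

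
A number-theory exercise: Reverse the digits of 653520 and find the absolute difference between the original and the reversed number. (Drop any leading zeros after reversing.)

628164

Reverse of 653520 is 25356.
|653520 − 25356| = 628164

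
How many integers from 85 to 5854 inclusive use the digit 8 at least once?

The integers in [85, 5854] that use the digit 8 at least once: 85, 86, 87, 88, 89, 98, …, 5853, 5854.
1549 qualify.

1549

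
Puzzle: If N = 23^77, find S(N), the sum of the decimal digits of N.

23^77 = 712924226912513004455728271323300657714052267955679067752437781532358642818400189341261477721474421502903
Sum of its 105 digits: 425.

425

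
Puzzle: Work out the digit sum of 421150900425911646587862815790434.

4+2+1+1+5+0+9+0+0+4+2+5+9+1+1+6+4+6+5+8+7+8+6+2+8+1+5+7+9+0+4+3+4 = 137

137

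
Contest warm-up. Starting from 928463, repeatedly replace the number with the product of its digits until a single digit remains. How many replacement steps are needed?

928463 → 10368 → 0 (2 steps)

2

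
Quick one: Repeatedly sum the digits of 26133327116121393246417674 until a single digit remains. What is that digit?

5

2+6+1+3+3+3+2+7+1+1+6+1+2+1+3+9+3+2+4+6+4+1+7+6+7+4 = 95
9+5 = 14
1+4 = 5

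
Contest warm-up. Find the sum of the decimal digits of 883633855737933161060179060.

118

8+8+3+6+3+3+8+5+5+7+3+7+9+3+3+1+6+1+0+6+0+1+7+9+0+6+0 = 118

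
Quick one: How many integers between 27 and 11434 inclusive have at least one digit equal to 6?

The integers in [27, 11434] that have at least one digit equal to 6: 36, 46, 56, 60, 61, 62, …, 11416, 11426.
3786 qualify.

3786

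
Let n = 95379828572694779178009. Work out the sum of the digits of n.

9+5+3+7+9+8+2+8+5+7+2+6+9+4+7+7+9+1+7+8+0+0+9 = 132

132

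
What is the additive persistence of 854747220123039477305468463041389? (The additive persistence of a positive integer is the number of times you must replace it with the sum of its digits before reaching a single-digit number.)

854747220123039477305468463041389 → 139 → 13 → 4 (3 steps)

3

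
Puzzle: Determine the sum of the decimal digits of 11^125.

581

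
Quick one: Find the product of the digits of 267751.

2×6×7×7×5×1 = 2940

2940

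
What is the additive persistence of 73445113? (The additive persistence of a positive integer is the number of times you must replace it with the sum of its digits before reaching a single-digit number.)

73445113 → 28 → 10 → 1 (3 steps)

3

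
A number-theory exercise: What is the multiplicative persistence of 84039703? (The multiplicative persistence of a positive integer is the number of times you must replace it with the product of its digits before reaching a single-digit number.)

84039703 → 0 (1 step)

1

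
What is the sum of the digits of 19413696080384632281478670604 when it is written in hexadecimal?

159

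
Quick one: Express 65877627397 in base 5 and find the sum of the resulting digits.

65877627397 in base 5 is 2034404133034042.
Digit sum: 2+0+3+4+4+0+4+1+3+3+0+3+4+0+4+2 = 37.

37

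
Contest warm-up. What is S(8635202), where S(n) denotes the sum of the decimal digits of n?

8+6+3+5+2+0+2 = 26

26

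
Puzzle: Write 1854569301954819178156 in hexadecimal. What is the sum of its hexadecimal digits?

136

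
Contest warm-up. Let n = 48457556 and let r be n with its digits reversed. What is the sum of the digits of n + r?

16

Reversal of 48457556 is 65575484; 48457556 + 65575484 = 114033040.
Digit sum of 114033040: 1+1+4+0+3+3+0+4+0 = 16.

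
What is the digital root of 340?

7

3+4+0 = 7
(Equivalently, 340 mod 9 = 7.)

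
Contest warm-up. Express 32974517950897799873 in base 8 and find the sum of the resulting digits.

32974517950897799873 in base 8 is 3446350125725700241301.
Digit sum: 3+4+4+6+3+5+0+1+2+5+7+2+5+7+0+0+2+4+1+3+0+1 = 65.

65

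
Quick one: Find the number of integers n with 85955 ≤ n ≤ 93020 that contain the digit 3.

1922

The integers in [85955, 93020] that contain the digit 3: 85963, 85973, 85983, 85993, 86003, 86013, …, 93019, 93020.
1922 qualify.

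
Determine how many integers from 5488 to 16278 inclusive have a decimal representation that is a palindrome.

108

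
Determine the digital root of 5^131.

2

The digital root of n equals n mod 9 (or 9 when 9 | n), so we need 5^131 mod 9.
5^131 ≡ 2 (mod 9), so the digital root is 2.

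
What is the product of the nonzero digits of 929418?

9×2×9×4×1×8 = 5184

5184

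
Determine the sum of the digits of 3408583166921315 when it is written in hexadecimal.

95

3408583166921315 in base 16 is C1C169CDA0A63.
Digit sum: 12+1+12+1+6+9+12+13+10+0+10+6+3 = 95.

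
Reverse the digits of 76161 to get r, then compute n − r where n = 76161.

59994

Reverse of 76161 is 16167.
76161 − 16167 = 59994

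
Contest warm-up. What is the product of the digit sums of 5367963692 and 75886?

1904

S(5367963692) = 5+3+6+7+9+6+3+6+9+2 = 56.
S(75886) = 7+5+8+8+6 = 34.
56 · 34 = 1904.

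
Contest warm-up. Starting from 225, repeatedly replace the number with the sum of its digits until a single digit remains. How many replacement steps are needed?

225 → 9 (1 step)

1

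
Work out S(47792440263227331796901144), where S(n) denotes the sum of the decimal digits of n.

4+7+7+9+2+4+4+0+2+6+3+2+2+7+3+3+1+7+9+6+9+0+1+1+4+4 = 107

107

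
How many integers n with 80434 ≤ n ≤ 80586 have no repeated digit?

The integers in [80434, 80586] that have no repeated digit: 80435, 80436, 80437, 80439, 80451, 80452, …, 80576, 80579.
64 qualify.

64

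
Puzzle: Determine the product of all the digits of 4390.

4×3×9×0 = 0

0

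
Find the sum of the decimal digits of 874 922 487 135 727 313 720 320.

97

8+7+4+9+2+2+4+8+7+1+3+5+7+2+7+3+1+3+7+2+0+3+2+0 = 97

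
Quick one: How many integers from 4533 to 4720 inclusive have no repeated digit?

103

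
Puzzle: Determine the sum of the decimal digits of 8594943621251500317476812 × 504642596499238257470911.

8594943621251500317476812 × 504642596499238257470911 = 4337374665792922565640643250243187526800007015732
Sum of its 49 digits: 196.

196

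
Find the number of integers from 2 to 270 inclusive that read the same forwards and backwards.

34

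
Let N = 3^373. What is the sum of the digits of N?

3^373 = 9251837803588658679892402442845879826591049875029300659612065023366105770384324649623739581619451655690951435833534331970154564142646532047842476617575784518868919885364970735923
Sum of its 178 digits: 846.

846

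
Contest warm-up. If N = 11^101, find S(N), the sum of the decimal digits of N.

419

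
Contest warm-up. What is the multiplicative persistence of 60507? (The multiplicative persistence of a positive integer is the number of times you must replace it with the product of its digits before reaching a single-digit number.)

1

60507 → 0 (1 step)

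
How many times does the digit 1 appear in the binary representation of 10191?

10191 in base 2 is 10011111001111.
The digit 1 appears 10 times.

10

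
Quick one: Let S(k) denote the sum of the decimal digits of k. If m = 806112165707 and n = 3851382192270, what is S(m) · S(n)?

S(806112165707) = 8+0+6+1+1+2+1+6+5+7+0+7 = 44.
S(3851382192270) = 3+8+5+1+3+8+2+1+9+2+2+7+0 = 51.
44 · 51 = 2244.

2244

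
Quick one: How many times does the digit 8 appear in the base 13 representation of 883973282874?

1

883973282874 in base 13 is 6548730A236.
The digit 8 appears 1 time.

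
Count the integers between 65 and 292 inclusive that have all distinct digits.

The integers in [65, 292] that have all distinct digits: 65, 67, 68, 69, 70, 71, …, 290, 291.
169 qualify.

169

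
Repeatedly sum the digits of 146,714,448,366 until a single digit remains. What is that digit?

9

1+4+6+7+1+4+4+4+8+3+6+6 = 54
5+4 = 9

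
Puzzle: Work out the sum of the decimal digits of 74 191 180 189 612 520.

65

7+4+1+9+1+1+8+0+1+8+9+6+1+2+5+2+0 = 65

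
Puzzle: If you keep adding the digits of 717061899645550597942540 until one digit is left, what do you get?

1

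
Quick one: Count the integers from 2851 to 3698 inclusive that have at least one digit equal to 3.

The integers in [2851, 3698] that have at least one digit equal to 3: 2853, 2863, 2873, 2883, 2893, 2903, …, 3697, 3698.
723 qualify.

723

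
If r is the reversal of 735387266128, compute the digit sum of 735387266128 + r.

53

Reversal of 735387266128 is 821662783537; 735387266128 + 821662783537 = 1557050049665.
Digit sum of 1557050049665: 1+5+5+7+0+5+0+0+4+9+6+6+5 = 53.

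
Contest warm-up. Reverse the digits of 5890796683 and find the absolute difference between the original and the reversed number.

2023825698

Reverse of 5890796683 is 3866970985.
|5890796683 − 3866970985| = 2023825698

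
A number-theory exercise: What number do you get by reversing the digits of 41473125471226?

62217452137414

Reversing 41473125471226 gives 62217452137414.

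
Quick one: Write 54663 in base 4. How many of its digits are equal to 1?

4

54663 in base 4 is 31112013.
The digit 1 appears 4 times.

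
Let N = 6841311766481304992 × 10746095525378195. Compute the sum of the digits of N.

163

6841311766481304992 × 10746095525378195 = 73517389761501946474215757941449440
Sum of its 35 digits: 163.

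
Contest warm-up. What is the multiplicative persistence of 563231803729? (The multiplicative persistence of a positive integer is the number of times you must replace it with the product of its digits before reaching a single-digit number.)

1

563231803729 → 0 (1 step)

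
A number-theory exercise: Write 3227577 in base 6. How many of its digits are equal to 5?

2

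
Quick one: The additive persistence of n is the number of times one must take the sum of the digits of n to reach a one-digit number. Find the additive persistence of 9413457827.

2

9413457827 → 50 → 5 (2 steps)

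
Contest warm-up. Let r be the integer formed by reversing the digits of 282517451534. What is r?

Reversing 282517451534 gives 435154715282.

435154715282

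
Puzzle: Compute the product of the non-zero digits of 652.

6×5×2 = 60

60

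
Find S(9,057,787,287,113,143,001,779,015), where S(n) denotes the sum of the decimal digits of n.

9+0+5+7+7+8+7+2+8+7+1+1+3+1+4+3+0+0+1+7+7+9+0+1+5 = 103

103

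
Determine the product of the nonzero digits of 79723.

7×9×7×2×3 = 2646

2646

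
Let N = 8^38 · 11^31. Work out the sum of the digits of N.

308

8^38 · 11^31 = 3986508969698172997807387488288030423146267005174400225771125735424
Sum of its 67 digits: 308.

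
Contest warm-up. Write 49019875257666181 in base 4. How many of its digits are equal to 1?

7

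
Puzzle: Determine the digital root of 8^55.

The digital root of n equals n mod 9 (or 9 when 9 | n), so we need 8^55 mod 9.
8^55 ≡ 8 (mod 9), so the digital root is 8.

8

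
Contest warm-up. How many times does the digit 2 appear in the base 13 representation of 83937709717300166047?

2

83937709717300166047 in base 13 is 991B24B92A8A4854C8.
The digit 2 appears 2 times.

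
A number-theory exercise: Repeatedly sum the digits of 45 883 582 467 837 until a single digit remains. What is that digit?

6

4+5+8+8+3+5+8+2+4+6+7+8+3+7 = 78
7+8 = 15
1+5 = 6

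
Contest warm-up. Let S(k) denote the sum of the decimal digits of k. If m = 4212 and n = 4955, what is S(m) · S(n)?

207

S(4212) = 4+2+1+2 = 9.
S(4955) = 4+9+5+5 = 23.
9 · 23 = 207.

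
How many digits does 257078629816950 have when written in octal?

257078629816950 in base 8 is 7234771032155166, which has 16 digits.

16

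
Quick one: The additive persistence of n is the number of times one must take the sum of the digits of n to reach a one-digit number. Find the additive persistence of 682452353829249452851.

682452353829249452851 → 97 → 16 → 7 (3 steps)

3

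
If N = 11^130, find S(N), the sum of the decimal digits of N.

11^130 = 2404634482291387436999035112467943821264376750252588937017049629550269007496589852703863870743390179184382737155521565532657390324999801
Sum of its 136 digits: 628.

628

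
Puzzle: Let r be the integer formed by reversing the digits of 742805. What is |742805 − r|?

Reverse of 742805 is 508247.
|742805 − 508247| = 234558

234558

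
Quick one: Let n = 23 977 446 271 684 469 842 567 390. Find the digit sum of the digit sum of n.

First digit sum: 133.
1+3+3 = 7.

7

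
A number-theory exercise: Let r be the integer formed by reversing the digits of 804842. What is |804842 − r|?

Reverse of 804842 is 248408.
|804842 − 248408| = 556434

556434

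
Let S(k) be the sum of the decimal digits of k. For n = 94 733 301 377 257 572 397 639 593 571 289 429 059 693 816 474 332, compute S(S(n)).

First digit sum: 246.
2+4+6 = 12.

12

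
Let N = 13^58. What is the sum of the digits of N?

301

13^58 = 40617616406773309930154634339905725588976750479274358606191163529
Sum of its 65 digits: 301.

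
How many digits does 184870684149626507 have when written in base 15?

184870684149626507 in base 15 is 64ECE0B39E16B22, which has 15 digits.

15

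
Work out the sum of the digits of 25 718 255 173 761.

60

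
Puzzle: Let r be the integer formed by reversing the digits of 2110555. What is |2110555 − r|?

3439557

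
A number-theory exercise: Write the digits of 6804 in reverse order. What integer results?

Reversing 6804 gives 4086.

4086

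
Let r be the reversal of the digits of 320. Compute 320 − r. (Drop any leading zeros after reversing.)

Reverse of 320 is 23.
320 − 23 = 297

297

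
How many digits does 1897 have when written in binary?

1897 in base 2 is 11101101001, which has 11 digits.

11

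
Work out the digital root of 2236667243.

5

2+2+3+6+6+6+7+2+4+3 = 41
4+1 = 5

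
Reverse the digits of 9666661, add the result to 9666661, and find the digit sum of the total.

Reversal of 9666661 is 1666669; 9666661 + 1666669 = 11333330.
Digit sum of 11333330: 1+1+3+3+3+3+3+0 = 17.

17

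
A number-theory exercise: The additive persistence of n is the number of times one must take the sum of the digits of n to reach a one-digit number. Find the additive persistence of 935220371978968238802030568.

935220371978968238802030568 → 124 → 7 (2 steps)

2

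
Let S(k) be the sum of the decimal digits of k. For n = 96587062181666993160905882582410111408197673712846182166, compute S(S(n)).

First digit sum: 251.
2+5+1 = 8.

8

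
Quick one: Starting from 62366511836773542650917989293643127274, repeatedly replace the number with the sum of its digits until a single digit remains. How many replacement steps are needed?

3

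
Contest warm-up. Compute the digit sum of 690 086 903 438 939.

77

6+9+0+0+8+6+9+0+3+4+3+8+9+3+9 = 77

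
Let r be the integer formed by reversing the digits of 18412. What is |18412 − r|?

Reverse of 18412 is 21481.
|18412 − 21481| = 3069

3069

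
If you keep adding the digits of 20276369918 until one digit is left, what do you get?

8

2+0+2+7+6+3+6+9+9+1+8 = 53
5+3 = 8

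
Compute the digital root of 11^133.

2

The digital root of n equals n mod 9 (or 9 when 9 | n), so we need 11^133 mod 9.
11^133 ≡ 2 (mod 9), so the digital root is 2.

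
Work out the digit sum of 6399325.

37

6+3+9+9+3+2+5 = 37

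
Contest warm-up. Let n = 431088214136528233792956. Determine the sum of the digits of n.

4+3+1+0+8+8+2+1+4+1+3+6+5+2+8+2+3+3+7+9+2+9+5+6 = 102

102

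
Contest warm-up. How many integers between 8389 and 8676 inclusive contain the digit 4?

137

The integers in [8389, 8676] that contain the digit 4: 8394, 8400, 8401, 8402, 8403, 8404, …, 8664, 8674.
137 qualify.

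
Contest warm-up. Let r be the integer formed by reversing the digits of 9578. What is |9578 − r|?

819

Reverse of 9578 is 8759.
|9578 − 8759| = 819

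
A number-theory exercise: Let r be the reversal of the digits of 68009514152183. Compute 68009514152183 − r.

29884372562097

Reverse of 68009514152183 is 38125141590086.
68009514152183 − 38125141590086 = 29884372562097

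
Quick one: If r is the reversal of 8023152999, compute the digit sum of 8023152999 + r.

Reversal of 8023152999 is 9992513208; 8023152999 + 9992513208 = 18015666207.
Digit sum of 18015666207: 1+8+0+1+5+6+6+6+2+0+7 = 42.

42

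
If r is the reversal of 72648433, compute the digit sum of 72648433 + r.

20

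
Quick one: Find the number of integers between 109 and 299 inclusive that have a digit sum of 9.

The integers in [109, 299] that have a digit sum of 9: 117, 126, 135, 144, 153, 162, …, 261, 270.
16 qualify.

16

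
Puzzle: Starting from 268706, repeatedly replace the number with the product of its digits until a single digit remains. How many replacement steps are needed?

1

268706 → 0 (1 step)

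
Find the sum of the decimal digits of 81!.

486

81! = 5797126020747367985879734231578109105412357244731625958745865049716390179693892056256184534249745940480000000000000000000
Sum of its 121 digits: 486.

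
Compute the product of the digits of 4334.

4×3×3×4 = 144

144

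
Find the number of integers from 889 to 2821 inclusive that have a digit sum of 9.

82

The integers in [889, 2821] that have a digit sum of 9: 900, 1008, 1017, 1026, 1035, 1044, …, 2610, 2700.
82 qualify.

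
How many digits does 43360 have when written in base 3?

43360 in base 3 is 2012110221, which has 10 digits.

10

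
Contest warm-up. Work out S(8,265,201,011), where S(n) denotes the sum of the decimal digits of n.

26

8+2+6+5+2+0+1+0+1+1 = 26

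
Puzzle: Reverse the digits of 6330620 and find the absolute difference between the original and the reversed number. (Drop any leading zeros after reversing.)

Reverse of 6330620 is 260336.
|6330620 − 260336| = 6070284

6070284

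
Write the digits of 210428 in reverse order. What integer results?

Reversing 210428 gives 824012.

824012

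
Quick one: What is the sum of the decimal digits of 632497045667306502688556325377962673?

6+3+2+4+9+7+0+4+5+6+6+7+3+0+6+5+0+2+6+8+8+5+5+6+3+2+5+3+7+7+9+6+2+6+7+3 = 173

173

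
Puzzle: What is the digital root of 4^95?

The digital root of n equals n mod 9 (or 9 when 9 | n), so we need 4^95 mod 9.
4^95 ≡ 7 (mod 9), so the digital root is 7.

7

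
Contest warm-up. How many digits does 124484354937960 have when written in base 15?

124484354937960 in base 15 is E5D1CC9AEE40, which has 12 digits.

12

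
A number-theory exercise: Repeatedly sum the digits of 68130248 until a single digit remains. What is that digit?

5

6+8+1+3+0+2+4+8 = 32
3+2 = 5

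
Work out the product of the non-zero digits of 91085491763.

1632960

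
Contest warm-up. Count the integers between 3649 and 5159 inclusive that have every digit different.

785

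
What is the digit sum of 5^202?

616

5^202 = 1555753819465285426786016013445031060147563042180291783275279153697424708508845860295986205781428404239241647388780620531179010868072509765625
Sum of its 142 digits: 616.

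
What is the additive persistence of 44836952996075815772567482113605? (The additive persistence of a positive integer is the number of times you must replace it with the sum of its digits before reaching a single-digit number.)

3

44836952996075815772567482113605 → 155 → 11 → 2 (3 steps)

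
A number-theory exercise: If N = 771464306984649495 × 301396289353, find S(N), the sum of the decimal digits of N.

123

771464306984649495 × 301396289353 = 232516479493457038124305326735
Sum of its 30 digits: 123.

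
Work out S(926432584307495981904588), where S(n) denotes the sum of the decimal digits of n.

9+2+6+4+3+2+5+8+4+3+0+7+4+9+5+9+8+1+9+0+4+5+8+8 = 123

123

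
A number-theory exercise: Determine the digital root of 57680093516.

5

5+7+6+8+0+0+9+3+5+1+6 = 50
5+0 = 5
(Equivalently, 57680093516 mod 9 = 5.)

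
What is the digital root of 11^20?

The digital root of n equals n mod 9 (or 9 when 9 | n), so we need 11^20 mod 9.
11^20 ≡ 4 (mod 9), so the digital root is 4.

4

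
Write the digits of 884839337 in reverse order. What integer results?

733938488

Reversing 884839337 gives 733938488.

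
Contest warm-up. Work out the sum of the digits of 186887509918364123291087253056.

137

1+8+6+8+8+7+5+0+9+9+1+8+3+6+4+1+2+3+2+9+1+0+8+7+2+5+3+0+5+6 = 137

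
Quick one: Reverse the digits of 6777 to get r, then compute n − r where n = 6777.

-999

Reverse of 6777 is 7776.
6777 − 7776 = -999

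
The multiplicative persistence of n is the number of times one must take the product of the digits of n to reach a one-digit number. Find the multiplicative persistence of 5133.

3

5133 → 45 → 20 → 0 (3 steps)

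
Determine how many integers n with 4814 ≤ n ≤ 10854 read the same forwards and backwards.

The integers in [4814, 10854] that read the same forwards and backwards: 4884, 4994, 5005, 5115, 5225, 5335, …, 10701, 10801.
61 qualify.

61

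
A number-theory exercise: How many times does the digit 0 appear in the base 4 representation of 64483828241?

64483828241 in base 4 is 330003202102020101.
The digit 0 appears 8 times.

8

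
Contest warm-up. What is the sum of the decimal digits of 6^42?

153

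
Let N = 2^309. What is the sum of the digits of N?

2^309 = 1042962419883256876169444192465601618458351817556959360325703910069443225478828393565899456512
Sum of its 94 digits: 440.

440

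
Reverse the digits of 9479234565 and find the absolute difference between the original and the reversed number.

3824904816

Reverse of 9479234565 is 5654329749.
|9479234565 − 5654329749| = 3824904816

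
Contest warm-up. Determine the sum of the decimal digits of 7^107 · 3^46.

7^107 · 3^46 = 23608478484046138919141391582056316227104674299761057708656531686397569829069239618533516499665164696864247476447
Sum of its 113 digits: 549.

549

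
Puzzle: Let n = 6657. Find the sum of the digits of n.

24

6+6+5+7 = 24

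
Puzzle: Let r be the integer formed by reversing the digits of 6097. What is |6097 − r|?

1809

Reverse of 6097 is 7906.
|6097 − 7906| = 1809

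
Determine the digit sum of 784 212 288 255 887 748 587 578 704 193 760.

173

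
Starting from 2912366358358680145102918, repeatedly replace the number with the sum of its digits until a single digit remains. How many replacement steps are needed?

2912366358358680145102918 → 106 → 7 (2 steps)

2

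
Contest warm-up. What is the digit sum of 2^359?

2^359 = 1174271291386916613944740298394668513687841274454159935353645485766104512557304221731849499192384351515967488
Sum of its 109 digits: 509.

509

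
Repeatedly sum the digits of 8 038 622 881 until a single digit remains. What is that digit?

1

8+0+3+8+6+2+2+8+8+1 = 46
4+6 = 10
1+0 = 1
(Equivalently, 8 038 622 881 mod 9 = 1.)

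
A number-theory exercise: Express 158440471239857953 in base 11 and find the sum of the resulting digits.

158440471239857953 in base 11 is 34A25020563376043.
Digit sum: 3+4+10+2+5+0+2+0+5+6+3+3+7+6+0+4+3 = 63.

63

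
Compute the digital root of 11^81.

8

The digital root of n equals n mod 9 (or 9 when 9 | n), so we need 11^81 mod 9.
11^81 ≡ 8 (mod 9), so the digital root is 8.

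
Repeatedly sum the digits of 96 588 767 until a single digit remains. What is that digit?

2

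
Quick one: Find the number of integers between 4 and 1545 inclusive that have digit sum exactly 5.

36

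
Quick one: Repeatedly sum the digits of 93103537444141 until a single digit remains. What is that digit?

9+3+1+0+3+5+3+7+4+4+4+1+4+1 = 49
4+9 = 13
1+3 = 4

4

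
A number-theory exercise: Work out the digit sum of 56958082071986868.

5+6+9+5+8+0+8+2+0+7+1+9+8+6+8+6+8 = 96

96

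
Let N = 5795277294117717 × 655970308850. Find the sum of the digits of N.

5795277294117717 × 655970308850 = 3801529836493791108746895450
Sum of its 28 digits: 135.

135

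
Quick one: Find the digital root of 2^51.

8

The digital root of n equals n mod 9 (or 9 when 9 | n), so we need 2^51 mod 9.
2^51 ≡ 8 (mod 9), so the digital root is 8.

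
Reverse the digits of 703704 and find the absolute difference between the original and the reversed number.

Reverse of 703704 is 407307.
|703704 − 407307| = 296397

296397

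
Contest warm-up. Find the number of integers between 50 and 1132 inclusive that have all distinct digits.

The integers in [50, 1132] that have all distinct digits: 50, 51, 52, 53, 54, 56, …, 1097, 1098.
749 qualify.

749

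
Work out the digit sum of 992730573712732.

9+9+2+7+3+0+5+7+3+7+1+2+7+3+2 = 67

67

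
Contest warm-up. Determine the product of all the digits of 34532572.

3×4×5×3×2×5×7×2 = 25200

25200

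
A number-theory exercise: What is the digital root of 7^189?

1

The digital root of n equals n mod 9 (or 9 when 9 | n), so we need 7^189 mod 9.
7^189 ≡ 1 (mod 9), so the digital root is 1.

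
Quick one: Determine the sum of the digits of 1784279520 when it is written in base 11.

50

1784279520 in base 11 is 8361A7681.
Digit sum: 8+3+6+1+10+7+6+8+1 = 50.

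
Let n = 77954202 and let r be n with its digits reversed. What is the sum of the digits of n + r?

36

Reversal of 77954202 is 20245977; 77954202 + 20245977 = 98200179.
Digit sum of 98200179: 9+8+2+0+0+1+7+9 = 36.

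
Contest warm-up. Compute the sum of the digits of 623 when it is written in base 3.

623 in base 3 is 212002.
Digit sum: 2+1+2+0+0+2 = 7.

7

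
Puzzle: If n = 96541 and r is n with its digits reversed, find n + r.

111110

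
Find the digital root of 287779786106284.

1

2+8+7+7+7+9+7+8+6+1+0+6+2+8+4 = 82
8+2 = 10
1+0 = 1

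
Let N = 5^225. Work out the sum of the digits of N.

764

5^225 = 18546030753437106928658676307738197566837823893788955012265195294587906700478146794986560413616042187681694595680005795135247836924463626928627490997314453125
Sum of its 158 digits: 764.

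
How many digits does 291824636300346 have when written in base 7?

291824636300346 in base 7 is 115316430350552202, which has 18 digits.

18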